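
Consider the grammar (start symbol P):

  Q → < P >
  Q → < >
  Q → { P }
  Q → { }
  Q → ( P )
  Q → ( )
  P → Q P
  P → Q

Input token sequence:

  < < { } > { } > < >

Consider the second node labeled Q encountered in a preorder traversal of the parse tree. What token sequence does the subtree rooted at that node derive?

< { } >

[P [Q < [P [Q < [P [Q { }]] >] [P [Q { }]]] >] [P [Q < >]]]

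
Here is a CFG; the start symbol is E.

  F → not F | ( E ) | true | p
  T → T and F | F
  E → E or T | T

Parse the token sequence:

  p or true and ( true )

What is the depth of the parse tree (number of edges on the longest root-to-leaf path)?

[E [E [T [F p]]] or [T [T [F true]] and [F ( [E [T [F true]]] )]]]

6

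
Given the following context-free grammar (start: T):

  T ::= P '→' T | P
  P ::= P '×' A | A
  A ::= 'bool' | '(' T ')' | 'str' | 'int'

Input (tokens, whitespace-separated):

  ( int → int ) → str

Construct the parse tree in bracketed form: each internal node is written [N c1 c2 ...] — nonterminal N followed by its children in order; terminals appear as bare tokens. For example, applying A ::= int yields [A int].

T
P → T
A → T
( T ) → T
( P → T ) → T
( A → T ) → T
( int → T ) → T
( int → P ) → T
( int → A ) → T
( int → int ) → T
( int → int ) → P
( int → int ) → A
( int → int ) → str

[T [P [A ( [T [P [A int]] → [T [P [A int]]]] )]] → [T [P [A str]]]]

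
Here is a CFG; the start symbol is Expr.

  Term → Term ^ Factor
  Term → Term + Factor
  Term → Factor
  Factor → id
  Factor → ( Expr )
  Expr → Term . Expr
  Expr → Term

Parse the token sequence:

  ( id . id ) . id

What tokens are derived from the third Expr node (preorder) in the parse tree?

[Expr [Term [Factor ( [Expr [Term [Factor id]] . [Expr [Term [Factor id]]]] )]] . [Expr [Term [Factor id]]]]

id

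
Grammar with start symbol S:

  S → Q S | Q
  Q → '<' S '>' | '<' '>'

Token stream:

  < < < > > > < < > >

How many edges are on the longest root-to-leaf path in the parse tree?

[S [Q < [S [Q < [S [Q < >]] >]] >] [S [Q < [S [Q < >]] >]]]

6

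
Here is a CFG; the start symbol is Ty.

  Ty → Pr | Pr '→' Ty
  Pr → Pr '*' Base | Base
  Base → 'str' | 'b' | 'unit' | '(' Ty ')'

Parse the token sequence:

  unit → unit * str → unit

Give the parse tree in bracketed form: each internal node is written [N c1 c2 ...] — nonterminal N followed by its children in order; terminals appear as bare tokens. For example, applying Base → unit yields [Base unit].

[Ty [Pr [Base unit]] → [Ty [Pr [Pr [Base unit]] * [Base str]] → [Ty [Pr [Base unit]]]]]

Ty
Pr → Ty
Base → Ty
unit → Ty
unit → Pr → Ty
unit → Pr * Base → Ty
unit → Base * Base → Ty
unit → unit * Base → Ty
unit → unit * str → Ty
unit → unit * str → Pr
unit → unit * str → Base
unit → unit * str → unit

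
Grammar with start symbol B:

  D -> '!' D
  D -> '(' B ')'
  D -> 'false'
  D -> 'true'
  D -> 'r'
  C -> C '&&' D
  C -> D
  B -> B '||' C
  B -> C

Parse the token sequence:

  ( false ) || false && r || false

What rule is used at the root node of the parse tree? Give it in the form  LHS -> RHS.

B -> B '||' C

[B [B [B [C [D ( [B [C [D false]]] )]]] || [C [C [D false]] && [D r]]] || [C [D false]]]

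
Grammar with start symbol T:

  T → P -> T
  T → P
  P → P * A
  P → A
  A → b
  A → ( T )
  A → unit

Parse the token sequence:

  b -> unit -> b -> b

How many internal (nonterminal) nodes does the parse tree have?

[T [P [A b]] -> [T [P [A unit]] -> [T [P [A b]] -> [T [P [A b]]]]]]

12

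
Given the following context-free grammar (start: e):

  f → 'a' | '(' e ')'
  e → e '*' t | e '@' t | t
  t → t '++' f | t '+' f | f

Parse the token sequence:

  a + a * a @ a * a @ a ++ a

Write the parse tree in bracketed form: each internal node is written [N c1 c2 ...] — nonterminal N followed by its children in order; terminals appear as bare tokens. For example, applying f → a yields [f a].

e
e @ t
e * t @ t
e @ t * t @ t
e * t @ t * t @ t
t * t @ t * t @ t
t + f * t @ t * t @ t
f + f * t @ t * t @ t
a + f * t @ t * t @ t
a + a * t @ t * t @ t
a + a * f @ t * t @ t
a + a * a @ t * t @ t
a + a * a @ f * t @ t
a + a * a @ a * t @ t
a + a * a @ a * f @ t
a + a * a @ a * a @ t
a + a * a @ a * a @ t ++ f
a + a * a @ a * a @ f ++ f
a + a * a @ a * a @ a ++ f
a + a * a @ a * a @ a ++ a

[e [e [e [e [e [t [t [f a]] + [f a]]] * [t [f a]]] @ [t [f a]]] * [t [f a]]] @ [t [t [f a]] ++ [f a]]]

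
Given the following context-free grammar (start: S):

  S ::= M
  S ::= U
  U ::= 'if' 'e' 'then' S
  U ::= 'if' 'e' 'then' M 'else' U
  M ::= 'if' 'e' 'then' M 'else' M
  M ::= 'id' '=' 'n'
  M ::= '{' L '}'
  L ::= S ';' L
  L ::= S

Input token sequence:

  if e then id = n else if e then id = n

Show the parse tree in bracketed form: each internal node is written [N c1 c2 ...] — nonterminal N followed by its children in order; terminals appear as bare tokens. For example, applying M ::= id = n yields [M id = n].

S
U
if e then M else U
if e then id = n else U
if e then id = n else if e then S
if e then id = n else if e then M
if e then id = n else if e then id = n

[S [U if e then [M id = n] else [U if e then [S [M id = n]]]]]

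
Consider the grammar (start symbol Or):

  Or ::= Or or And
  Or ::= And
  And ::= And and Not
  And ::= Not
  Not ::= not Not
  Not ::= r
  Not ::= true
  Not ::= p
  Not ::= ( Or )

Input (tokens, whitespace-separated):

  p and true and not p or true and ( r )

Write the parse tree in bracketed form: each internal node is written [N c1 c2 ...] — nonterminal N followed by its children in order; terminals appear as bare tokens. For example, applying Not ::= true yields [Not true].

[Or [Or [And [And [And [Not p]] and [Not true]] and [Not not [Not p]]]] or [And [And [Not true]] and [Not ( [Or [And [Not r]]] )]]]

Or
Or or And
And or And
And and Not or And
And and Not and Not or And
Not and Not and Not or And
p and Not and Not or And
p and true and Not or And
p and true and not Not or And
p and true and not p or And
p and true and not p or And and Not
p and true and not p or Not and Not
p and true and not p or true and Not
p and true and not p or true and ( Or )
p and true and not p or true and ( And )
p and true and not p or true and ( Not )
p and true and not p or true and ( r )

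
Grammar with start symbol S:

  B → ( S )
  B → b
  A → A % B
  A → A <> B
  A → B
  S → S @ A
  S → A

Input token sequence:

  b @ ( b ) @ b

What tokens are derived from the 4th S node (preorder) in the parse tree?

b

[S [S [S [A [B b]]] @ [A [B ( [S [A [B b]]] )]]] @ [A [B b]]]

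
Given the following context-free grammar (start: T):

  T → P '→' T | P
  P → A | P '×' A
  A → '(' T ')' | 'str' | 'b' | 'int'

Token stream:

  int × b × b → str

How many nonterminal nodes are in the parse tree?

[T [P [P [P [A int]] × [A b]] × [A b]] → [T [P [A str]]]]

10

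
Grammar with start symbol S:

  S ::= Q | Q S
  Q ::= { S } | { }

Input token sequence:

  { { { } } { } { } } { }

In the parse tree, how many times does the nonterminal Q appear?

[S [Q { [S [Q { [S [Q { }]] }] [S [Q { }] [S [Q { }]]]] }] [S [Q { }]]]

6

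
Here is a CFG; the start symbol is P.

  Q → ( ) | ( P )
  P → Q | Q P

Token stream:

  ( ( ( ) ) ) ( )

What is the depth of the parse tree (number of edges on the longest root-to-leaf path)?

[P [Q ( [P [Q ( [P [Q ( )]] )]] )] [P [Q ( )]]]

6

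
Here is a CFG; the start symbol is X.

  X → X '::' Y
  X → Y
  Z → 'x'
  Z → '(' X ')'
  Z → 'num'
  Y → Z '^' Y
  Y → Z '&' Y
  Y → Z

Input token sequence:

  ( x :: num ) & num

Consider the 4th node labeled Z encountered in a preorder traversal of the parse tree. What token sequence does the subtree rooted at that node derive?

num

[X [Y [Z ( [X [X [Y [Z x]]] :: [Y [Z num]]] )] & [Y [Z num]]]]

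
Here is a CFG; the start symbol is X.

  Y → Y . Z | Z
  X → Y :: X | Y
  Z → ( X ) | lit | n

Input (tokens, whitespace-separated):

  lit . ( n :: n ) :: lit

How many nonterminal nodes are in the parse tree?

14

[X [Y [Y [Z lit]] . [Z ( [X [Y [Z n]] :: [X [Y [Z n]]]] )]] :: [X [Y [Z lit]]]]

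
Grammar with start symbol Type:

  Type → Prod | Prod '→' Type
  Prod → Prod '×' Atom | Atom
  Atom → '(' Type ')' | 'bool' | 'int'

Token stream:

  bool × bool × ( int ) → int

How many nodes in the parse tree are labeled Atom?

[Type [Prod [Prod [Prod [Atom bool]] × [Atom bool]] × [Atom ( [Type [Prod [Atom int]]] )]] → [Type [Prod [Atom int]]]]

5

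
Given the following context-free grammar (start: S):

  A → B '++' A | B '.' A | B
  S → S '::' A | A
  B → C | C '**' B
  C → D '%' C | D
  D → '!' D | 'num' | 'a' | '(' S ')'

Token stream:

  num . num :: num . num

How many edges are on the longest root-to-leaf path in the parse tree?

7

[S [S [A [B [C [D num]]] . [A [B [C [D num]]]]]] :: [A [B [C [D num]]] . [A [B [C [D num]]]]]]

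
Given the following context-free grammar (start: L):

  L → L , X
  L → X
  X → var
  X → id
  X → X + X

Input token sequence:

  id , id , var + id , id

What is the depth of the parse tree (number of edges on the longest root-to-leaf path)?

[L [L [L [L [X id]] , [X id]] , [X [X var] + [X id]]] , [X id]]

5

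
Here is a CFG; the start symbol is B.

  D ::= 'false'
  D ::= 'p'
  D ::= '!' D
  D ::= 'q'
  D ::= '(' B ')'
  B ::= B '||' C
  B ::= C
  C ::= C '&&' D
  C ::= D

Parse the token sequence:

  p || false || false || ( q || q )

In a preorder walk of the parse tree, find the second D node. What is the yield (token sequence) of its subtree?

[B [B [B [B [C [D p]]] || [C [D false]]] || [C [D false]]] || [C [D ( [B [B [C [D q]]] || [C [D q]]] )]]]

false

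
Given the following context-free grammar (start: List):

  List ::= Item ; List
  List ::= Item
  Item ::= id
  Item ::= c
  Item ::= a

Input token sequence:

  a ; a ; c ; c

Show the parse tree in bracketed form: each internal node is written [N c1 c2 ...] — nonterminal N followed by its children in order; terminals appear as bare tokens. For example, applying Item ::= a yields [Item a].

List
Item ; List
a ; List
a ; Item ; List
a ; a ; List
a ; a ; Item ; List
a ; a ; c ; List
a ; a ; c ; Item
a ; a ; c ; c

[List [Item a] ; [List [Item a] ; [List [Item c] ; [List [Item c]]]]]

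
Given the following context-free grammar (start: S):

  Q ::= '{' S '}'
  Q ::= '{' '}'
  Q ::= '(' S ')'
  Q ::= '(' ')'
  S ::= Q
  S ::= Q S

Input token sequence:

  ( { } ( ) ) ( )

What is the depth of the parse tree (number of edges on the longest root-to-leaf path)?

5

[S [Q ( [S [Q { }] [S [Q ( )]]] )] [S [Q ( )]]]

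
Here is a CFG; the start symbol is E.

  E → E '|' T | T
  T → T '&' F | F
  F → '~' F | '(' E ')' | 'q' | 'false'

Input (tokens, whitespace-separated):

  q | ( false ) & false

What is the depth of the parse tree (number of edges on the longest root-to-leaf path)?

[E [E [T [F q]]] | [T [T [F ( [E [T [F false]]] )]] & [F false]]]

7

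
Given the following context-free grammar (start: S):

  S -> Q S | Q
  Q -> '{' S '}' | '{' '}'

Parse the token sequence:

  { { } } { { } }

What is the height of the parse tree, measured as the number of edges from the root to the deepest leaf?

5

[S [Q { [S [Q { }]] }] [S [Q { [S [Q { }]] }]]]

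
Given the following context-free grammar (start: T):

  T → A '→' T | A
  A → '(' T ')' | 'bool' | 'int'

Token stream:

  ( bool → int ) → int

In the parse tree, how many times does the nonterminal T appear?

[T [A ( [T [A bool] → [T [A int]]] )] → [T [A int]]]

4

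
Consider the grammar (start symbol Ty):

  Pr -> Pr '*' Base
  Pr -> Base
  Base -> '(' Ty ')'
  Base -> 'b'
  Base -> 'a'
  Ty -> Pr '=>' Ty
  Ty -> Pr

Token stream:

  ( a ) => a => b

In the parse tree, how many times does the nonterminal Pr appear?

4

[Ty [Pr [Base ( [Ty [Pr [Base a]]] )]] => [Ty [Pr [Base a]] => [Ty [Pr [Base b]]]]]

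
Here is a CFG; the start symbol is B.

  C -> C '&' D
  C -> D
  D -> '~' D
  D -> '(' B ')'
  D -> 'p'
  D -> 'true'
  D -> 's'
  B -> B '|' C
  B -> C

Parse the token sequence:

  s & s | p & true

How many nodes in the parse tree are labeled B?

[B [B [C [C [D s]] & [D s]]] | [C [C [D p]] & [D true]]]

2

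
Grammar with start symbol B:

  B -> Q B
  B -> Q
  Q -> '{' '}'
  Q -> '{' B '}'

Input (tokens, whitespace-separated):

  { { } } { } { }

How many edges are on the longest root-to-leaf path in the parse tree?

4

[B [Q { [B [Q { }]] }] [B [Q { }] [B [Q { }]]]]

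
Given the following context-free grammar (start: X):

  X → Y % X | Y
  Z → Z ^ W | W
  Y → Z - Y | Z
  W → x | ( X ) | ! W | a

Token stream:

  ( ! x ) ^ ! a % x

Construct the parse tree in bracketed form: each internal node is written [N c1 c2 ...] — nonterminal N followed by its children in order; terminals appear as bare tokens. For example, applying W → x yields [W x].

[X [Y [Z [Z [W ( [X [Y [Z [W ! [W x]]]]] )]] ^ [W ! [W a]]]] % [X [Y [Z [W x]]]]]

X
Y % X
Z % X
Z ^ W % X
W ^ W % X
( X ) ^ W % X
( Y ) ^ W % X
( Z ) ^ W % X
( W ) ^ W % X
( ! W ) ^ W % X
( ! x ) ^ W % X
( ! x ) ^ ! W % X
( ! x ) ^ ! a % X
( ! x ) ^ ! a % Y
( ! x ) ^ ! a % Z
( ! x ) ^ ! a % W
( ! x ) ^ ! a % x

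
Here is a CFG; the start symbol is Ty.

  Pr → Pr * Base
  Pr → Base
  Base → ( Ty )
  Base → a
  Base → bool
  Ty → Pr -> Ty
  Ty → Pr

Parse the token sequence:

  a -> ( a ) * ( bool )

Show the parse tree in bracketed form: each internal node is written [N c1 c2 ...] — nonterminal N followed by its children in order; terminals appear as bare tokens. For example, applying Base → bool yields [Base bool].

[Ty [Pr [Base a]] -> [Ty [Pr [Pr [Base ( [Ty [Pr [Base a]]] )]] * [Base ( [Ty [Pr [Base bool]]] )]]]]

Ty
Pr -> Ty
Base -> Ty
a -> Ty
a -> Pr
a -> Pr * Base
a -> Base * Base
a -> ( Ty ) * Base
a -> ( Pr ) * Base
a -> ( Base ) * Base
a -> ( a ) * Base
a -> ( a ) * ( Ty )
a -> ( a ) * ( Pr )
a -> ( a ) * ( Base )
a -> ( a ) * ( bool )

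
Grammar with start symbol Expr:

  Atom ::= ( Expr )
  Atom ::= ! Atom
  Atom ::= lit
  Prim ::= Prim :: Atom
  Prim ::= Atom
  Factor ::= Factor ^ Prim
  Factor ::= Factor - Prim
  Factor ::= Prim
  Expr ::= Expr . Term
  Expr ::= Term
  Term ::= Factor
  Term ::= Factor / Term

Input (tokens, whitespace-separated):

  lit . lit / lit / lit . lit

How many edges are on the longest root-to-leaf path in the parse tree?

[Expr [Expr [Expr [Term [Factor [Prim [Atom lit]]]]] . [Term [Factor [Prim [Atom lit]]] / [Term [Factor [Prim [Atom lit]]] / [Term [Factor [Prim [Atom lit]]]]]]] . [Term [Factor [Prim [Atom lit]]]]]

8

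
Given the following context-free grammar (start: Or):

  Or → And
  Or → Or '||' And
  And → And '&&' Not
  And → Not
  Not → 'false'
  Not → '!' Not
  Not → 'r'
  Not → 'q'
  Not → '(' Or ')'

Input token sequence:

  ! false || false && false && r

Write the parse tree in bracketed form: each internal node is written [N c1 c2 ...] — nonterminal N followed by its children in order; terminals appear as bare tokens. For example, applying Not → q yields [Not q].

[Or [Or [And [Not ! [Not false]]]] || [And [And [And [Not false]] && [Not false]] && [Not r]]]

Or
Or || And
And || And
Not || And
! Not || And
! false || And
! false || And && Not
! false || And && Not && Not
! false || Not && Not && Not
! false || false && Not && Not
! false || false && false && Not
! false || false && false && r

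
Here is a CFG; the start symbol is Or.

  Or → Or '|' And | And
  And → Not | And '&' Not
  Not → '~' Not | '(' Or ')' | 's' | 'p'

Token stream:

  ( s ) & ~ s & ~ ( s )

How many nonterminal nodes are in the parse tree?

[Or [And [And [And [Not ( [Or [And [Not s]]] )]] & [Not ~ [Not s]]] & [Not ~ [Not ( [Or [And [Not s]]] )]]]]

15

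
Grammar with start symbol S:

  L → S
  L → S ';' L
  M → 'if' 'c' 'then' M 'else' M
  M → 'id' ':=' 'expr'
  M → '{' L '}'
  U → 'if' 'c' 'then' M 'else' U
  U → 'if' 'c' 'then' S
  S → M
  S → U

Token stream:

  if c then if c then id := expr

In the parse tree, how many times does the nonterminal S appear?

3

[S [U if c then [S [U if c then [S [M id := expr]]]]]]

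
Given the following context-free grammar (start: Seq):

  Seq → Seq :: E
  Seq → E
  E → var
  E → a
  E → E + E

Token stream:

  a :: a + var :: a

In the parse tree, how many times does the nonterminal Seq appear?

[Seq [Seq [Seq [E a]] :: [E [E a] + [E var]]] :: [E a]]

3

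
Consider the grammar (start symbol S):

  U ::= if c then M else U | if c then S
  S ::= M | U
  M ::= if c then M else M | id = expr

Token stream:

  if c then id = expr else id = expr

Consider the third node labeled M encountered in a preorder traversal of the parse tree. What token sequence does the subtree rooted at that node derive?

[S [M if c then [M id = expr] else [M id = expr]]]

id = expr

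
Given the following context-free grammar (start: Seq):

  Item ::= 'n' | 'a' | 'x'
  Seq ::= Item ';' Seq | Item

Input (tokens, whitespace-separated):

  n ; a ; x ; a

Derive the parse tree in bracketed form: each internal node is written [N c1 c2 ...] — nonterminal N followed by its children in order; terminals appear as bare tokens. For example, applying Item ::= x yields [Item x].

Seq
Item ; Seq
n ; Seq
n ; Item ; Seq
n ; a ; Seq
n ; a ; Item ; Seq
n ; a ; x ; Seq
n ; a ; x ; Item
n ; a ; x ; a

[Seq [Item n] ; [Seq [Item a] ; [Seq [Item x] ; [Seq [Item a]]]]]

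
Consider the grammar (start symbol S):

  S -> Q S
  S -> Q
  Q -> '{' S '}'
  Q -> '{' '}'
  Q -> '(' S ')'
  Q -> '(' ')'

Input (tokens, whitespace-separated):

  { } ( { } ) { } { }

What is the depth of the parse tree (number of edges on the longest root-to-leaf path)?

[S [Q { }] [S [Q ( [S [Q { }]] )] [S [Q { }] [S [Q { }]]]]]

5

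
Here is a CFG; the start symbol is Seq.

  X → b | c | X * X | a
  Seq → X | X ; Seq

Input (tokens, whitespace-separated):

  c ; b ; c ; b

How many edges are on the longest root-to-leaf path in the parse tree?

[Seq [X c] ; [Seq [X b] ; [Seq [X c] ; [Seq [X b]]]]]

5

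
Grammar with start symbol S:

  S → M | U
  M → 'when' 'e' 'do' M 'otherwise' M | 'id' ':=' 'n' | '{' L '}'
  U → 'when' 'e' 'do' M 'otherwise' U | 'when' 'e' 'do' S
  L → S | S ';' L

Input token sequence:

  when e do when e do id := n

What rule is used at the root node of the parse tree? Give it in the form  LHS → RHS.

S → U

[S [U when e do [S [U when e do [S [M id := n]]]]]]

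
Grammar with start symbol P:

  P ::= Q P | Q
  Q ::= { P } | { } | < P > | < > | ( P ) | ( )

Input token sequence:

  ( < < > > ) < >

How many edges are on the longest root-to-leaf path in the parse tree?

6

[P [Q ( [P [Q < [P [Q < >]] >]] )] [P [Q < >]]]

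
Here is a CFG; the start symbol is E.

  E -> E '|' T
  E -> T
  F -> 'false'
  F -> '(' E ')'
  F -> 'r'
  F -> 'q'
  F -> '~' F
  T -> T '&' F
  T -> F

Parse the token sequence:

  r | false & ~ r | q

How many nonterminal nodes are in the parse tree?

[E [E [E [T [F r]]] | [T [T [F false]] & [F ~ [F r]]]] | [T [F q]]]

12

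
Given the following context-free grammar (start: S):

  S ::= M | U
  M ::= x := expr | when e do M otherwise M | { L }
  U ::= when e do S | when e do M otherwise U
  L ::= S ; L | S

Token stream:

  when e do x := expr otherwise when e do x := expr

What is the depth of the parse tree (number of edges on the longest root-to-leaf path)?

5

[S [U when e do [M x := expr] otherwise [U when e do [S [M x := expr]]]]]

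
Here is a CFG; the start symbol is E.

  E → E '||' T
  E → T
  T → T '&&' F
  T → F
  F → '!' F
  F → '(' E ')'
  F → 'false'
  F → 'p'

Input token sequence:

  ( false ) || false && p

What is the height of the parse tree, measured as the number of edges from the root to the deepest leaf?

[E [E [T [F ( [E [T [F false]]] )]]] || [T [T [F false]] && [F p]]]

7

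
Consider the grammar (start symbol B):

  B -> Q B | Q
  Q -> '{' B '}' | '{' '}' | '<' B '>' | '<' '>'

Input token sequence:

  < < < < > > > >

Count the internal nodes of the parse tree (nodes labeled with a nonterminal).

8

[B [Q < [B [Q < [B [Q < [B [Q < >]] >]] >]] >]]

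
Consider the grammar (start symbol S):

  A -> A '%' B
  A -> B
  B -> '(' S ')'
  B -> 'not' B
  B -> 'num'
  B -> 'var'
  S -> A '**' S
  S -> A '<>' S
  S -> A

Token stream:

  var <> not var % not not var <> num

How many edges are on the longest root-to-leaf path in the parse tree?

[S [A [B var]] <> [S [A [A [B not [B var]]] % [B not [B not [B var]]]] <> [S [A [B num]]]]]

6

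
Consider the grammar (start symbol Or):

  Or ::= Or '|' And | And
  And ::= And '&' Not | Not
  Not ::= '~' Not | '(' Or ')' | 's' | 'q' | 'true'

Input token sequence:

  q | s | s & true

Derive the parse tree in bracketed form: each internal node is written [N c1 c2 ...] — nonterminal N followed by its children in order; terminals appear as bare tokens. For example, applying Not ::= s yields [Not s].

Or
Or | And
Or | And | And
And | And | And
Not | And | And
q | And | And
q | Not | And
q | s | And
q | s | And & Not
q | s | Not & Not
q | s | s & Not
q | s | s & true

[Or [Or [Or [And [Not q]]] | [And [Not s]]] | [And [And [Not s]] & [Not true]]]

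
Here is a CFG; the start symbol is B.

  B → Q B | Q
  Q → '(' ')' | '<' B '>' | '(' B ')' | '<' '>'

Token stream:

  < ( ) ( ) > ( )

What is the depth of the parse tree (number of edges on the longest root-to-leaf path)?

[B [Q < [B [Q ( )] [B [Q ( )]]] >] [B [Q ( )]]]

5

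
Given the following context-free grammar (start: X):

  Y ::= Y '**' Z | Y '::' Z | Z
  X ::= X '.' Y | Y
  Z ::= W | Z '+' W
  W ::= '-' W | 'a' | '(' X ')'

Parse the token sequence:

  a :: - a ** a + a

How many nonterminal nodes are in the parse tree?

13

[X [Y [Y [Y [Z [W a]]] :: [Z [W - [W a]]]] ** [Z [Z [W a]] + [W a]]]]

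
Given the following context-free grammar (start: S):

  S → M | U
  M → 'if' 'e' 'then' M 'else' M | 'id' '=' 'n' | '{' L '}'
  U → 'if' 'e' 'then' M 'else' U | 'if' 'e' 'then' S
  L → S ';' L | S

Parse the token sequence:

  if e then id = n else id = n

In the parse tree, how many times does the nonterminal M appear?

[S [M if e then [M id = n] else [M id = n]]]

3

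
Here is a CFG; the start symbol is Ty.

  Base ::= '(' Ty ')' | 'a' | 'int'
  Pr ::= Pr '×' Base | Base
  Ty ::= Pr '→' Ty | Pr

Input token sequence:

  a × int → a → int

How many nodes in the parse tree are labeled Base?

[Ty [Pr [Pr [Base a]] × [Base int]] → [Ty [Pr [Base a]] → [Ty [Pr [Base int]]]]]

4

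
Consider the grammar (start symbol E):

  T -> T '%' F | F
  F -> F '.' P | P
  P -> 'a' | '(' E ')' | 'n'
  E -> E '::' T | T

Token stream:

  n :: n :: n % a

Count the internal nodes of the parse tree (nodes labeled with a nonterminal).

15

[E [E [E [T [F [P n]]]] :: [T [F [P n]]]] :: [T [T [F [P n]]] % [F [P a]]]]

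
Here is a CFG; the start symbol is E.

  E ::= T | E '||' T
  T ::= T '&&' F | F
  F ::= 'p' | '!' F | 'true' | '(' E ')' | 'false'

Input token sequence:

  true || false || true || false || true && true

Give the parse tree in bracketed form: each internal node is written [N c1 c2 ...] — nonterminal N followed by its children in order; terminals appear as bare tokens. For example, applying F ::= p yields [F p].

E
E || T
E || T || T
E || T || T || T
E || T || T || T || T
T || T || T || T || T
F || T || T || T || T
true || T || T || T || T
true || F || T || T || T
true || false || T || T || T
true || false || F || T || T
true || false || true || T || T
true || false || true || F || T
true || false || true || false || T
true || false || true || false || T && F
true || false || true || false || F && F
true || false || true || false || true && F
true || false || true || false || true && true

[E [E [E [E [E [T [F true]]] || [T [F false]]] || [T [F true]]] || [T [F false]]] || [T [T [F true]] && [F true]]]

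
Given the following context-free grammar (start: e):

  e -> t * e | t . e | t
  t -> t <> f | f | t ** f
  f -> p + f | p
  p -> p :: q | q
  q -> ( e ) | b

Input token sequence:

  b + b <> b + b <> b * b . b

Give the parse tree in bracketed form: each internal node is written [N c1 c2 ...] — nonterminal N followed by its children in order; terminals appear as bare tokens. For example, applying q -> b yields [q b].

[e [t [t [t [f [p [q b]] + [f [p [q b]]]]] <> [f [p [q b]] + [f [p [q b]]]]] <> [f [p [q b]]]] * [e [t [f [p [q b]]]] . [e [t [f [p [q b]]]]]]]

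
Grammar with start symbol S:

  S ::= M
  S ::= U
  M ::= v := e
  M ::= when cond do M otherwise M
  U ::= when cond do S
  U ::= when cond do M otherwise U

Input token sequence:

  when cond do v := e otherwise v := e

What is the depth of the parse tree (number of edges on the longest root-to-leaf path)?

[S [M when cond do [M v := e] otherwise [M v := e]]]

3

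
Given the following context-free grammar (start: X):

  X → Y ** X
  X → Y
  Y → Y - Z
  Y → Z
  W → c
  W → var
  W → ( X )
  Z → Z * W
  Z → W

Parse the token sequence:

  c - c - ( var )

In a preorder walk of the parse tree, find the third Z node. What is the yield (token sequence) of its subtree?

[X [Y [Y [Y [Z [W c]]] - [Z [W c]]] - [Z [W ( [X [Y [Z [W var]]]] )]]]]

( var )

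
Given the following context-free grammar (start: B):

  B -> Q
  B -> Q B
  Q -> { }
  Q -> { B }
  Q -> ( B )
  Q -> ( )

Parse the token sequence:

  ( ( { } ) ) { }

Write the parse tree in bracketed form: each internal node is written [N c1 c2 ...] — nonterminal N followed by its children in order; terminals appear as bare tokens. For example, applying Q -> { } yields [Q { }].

[B [Q ( [B [Q ( [B [Q { }]] )]] )] [B [Q { }]]]

B
Q B
( B ) B
( Q ) B
( ( B ) ) B
( ( Q ) ) B
( ( { } ) ) B
( ( { } ) ) Q
( ( { } ) ) { }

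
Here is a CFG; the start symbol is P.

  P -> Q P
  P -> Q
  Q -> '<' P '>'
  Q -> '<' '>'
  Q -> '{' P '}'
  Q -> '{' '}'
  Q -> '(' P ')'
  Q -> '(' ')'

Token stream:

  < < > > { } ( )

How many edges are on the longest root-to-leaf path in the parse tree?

[P [Q < [P [Q < >]] >] [P [Q { }] [P [Q ( )]]]]

4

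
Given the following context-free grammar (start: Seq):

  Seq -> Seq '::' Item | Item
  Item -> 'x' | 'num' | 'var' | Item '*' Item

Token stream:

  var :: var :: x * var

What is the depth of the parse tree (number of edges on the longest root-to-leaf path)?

[Seq [Seq [Seq [Item var]] :: [Item var]] :: [Item [Item x] * [Item var]]]

4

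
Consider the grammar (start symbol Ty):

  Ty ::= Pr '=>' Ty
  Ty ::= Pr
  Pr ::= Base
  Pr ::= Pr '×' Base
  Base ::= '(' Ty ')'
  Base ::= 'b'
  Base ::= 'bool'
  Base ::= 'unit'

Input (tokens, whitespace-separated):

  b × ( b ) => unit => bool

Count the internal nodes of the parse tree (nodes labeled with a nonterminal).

[Ty [Pr [Pr [Base b]] × [Base ( [Ty [Pr [Base b]]] )]] => [Ty [Pr [Base unit]] => [Ty [Pr [Base bool]]]]]

14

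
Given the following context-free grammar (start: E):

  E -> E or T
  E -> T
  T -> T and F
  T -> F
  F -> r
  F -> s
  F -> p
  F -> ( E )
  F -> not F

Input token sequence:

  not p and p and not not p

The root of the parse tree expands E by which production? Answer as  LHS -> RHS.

E -> T

[E [T [T [T [F not [F p]]] and [F p]] and [F not [F not [F p]]]]]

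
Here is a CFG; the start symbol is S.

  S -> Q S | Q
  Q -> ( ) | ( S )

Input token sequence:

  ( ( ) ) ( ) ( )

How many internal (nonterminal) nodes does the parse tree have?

[S [Q ( [S [Q ( )]] )] [S [Q ( )] [S [Q ( )]]]]

8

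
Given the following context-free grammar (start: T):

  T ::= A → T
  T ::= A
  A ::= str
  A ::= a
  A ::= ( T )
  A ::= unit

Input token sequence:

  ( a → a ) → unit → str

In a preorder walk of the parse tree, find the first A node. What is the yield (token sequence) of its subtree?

( a → a )

[T [A ( [T [A a] → [T [A a]]] )] → [T [A unit] → [T [A str]]]]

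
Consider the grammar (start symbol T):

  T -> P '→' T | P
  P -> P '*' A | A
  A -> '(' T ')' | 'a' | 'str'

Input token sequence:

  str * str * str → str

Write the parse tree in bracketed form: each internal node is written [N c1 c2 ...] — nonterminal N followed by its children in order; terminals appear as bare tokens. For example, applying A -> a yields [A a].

[T [P [P [P [A str]] * [A str]] * [A str]] → [T [P [A str]]]]

T
P → T
P * A → T
P * A * A → T
A * A * A → T
str * A * A → T
str * str * A → T
str * str * str → T
str * str * str → P
str * str * str → A
str * str * str → str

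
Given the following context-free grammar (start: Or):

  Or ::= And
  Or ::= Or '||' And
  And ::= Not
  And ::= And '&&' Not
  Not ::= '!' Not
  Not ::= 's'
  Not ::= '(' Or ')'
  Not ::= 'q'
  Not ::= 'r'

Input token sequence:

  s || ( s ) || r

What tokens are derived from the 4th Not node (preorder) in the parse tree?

r

[Or [Or [Or [And [Not s]]] || [And [Not ( [Or [And [Not s]]] )]]] || [And [Not r]]]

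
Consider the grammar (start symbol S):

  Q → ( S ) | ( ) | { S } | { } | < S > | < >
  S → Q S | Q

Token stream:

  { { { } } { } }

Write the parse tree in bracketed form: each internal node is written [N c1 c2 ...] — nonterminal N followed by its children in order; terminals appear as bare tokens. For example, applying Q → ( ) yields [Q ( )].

[S [Q { [S [Q { [S [Q { }]] }] [S [Q { }]]] }]]

S
Q
{ S }
{ Q S }
{ { S } S }
{ { Q } S }
{ { { } } S }
{ { { } } Q }
{ { { } } { } }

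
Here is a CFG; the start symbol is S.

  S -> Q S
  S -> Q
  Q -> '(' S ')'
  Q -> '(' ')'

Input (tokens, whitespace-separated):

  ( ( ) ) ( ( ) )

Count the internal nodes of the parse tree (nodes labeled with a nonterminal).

[S [Q ( [S [Q ( )]] )] [S [Q ( [S [Q ( )]] )]]]

8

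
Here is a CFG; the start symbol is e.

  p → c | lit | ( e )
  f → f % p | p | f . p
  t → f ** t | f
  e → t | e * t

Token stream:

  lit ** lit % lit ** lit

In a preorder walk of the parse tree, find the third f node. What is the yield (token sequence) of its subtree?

[e [t [f [p lit]] ** [t [f [f [p lit]] % [p lit]] ** [t [f [p lit]]]]]]

lit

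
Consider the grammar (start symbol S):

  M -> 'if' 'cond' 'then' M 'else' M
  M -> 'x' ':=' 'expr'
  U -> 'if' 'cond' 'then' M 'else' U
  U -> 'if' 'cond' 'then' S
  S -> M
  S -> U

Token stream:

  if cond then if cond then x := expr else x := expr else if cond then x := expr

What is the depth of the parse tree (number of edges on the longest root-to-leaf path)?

5

[S [U if cond then [M if cond then [M x := expr] else [M x := expr]] else [U if cond then [S [M x := expr]]]]]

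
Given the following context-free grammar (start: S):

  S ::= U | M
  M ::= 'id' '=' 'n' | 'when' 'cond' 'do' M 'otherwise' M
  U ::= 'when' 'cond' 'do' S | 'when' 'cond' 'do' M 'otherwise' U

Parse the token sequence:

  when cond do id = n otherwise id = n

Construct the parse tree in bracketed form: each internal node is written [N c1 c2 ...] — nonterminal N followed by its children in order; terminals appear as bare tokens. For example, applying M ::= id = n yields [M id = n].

[S [M when cond do [M id = n] otherwise [M id = n]]]

S
M
when cond do M otherwise M
when cond do id = n otherwise M
when cond do id = n otherwise id = n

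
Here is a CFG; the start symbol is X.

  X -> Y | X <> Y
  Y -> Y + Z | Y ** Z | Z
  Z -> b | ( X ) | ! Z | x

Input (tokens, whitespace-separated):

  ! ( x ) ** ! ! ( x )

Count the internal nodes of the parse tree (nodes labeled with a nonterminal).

14

[X [Y [Y [Z ! [Z ( [X [Y [Z x]]] )]]] ** [Z ! [Z ! [Z ( [X [Y [Z x]]] )]]]]]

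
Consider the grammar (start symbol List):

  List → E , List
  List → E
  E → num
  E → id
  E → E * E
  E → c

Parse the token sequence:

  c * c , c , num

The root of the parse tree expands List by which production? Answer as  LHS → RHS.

List → E , List

[List [E [E c] * [E c]] , [List [E c] , [List [E num]]]]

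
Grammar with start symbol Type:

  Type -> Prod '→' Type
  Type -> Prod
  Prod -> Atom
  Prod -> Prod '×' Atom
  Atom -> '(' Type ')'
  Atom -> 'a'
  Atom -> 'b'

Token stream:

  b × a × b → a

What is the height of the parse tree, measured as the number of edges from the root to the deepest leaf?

5

[Type [Prod [Prod [Prod [Atom b]] × [Atom a]] × [Atom b]] → [Type [Prod [Atom a]]]]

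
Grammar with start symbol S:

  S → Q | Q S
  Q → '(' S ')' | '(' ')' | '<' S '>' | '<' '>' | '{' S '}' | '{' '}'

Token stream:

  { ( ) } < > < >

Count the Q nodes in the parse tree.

[S [Q { [S [Q ( )]] }] [S [Q < >] [S [Q < >]]]]

4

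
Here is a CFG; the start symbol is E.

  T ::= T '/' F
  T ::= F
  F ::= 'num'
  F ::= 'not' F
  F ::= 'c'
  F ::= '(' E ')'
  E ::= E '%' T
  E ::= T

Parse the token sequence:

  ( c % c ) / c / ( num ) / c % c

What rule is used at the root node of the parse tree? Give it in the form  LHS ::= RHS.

E ::= E '%' T

[E [E [T [T [T [T [F ( [E [E [T [F c]]] % [T [F c]]] )]] / [F c]] / [F ( [E [T [F num]]] )]] / [F c]]] % [T [F c]]]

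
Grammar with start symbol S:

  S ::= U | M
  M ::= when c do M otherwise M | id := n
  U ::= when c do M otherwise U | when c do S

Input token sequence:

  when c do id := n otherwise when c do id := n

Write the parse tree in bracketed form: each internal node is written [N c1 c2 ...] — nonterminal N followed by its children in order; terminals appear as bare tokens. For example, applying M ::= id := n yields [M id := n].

[S [U when c do [M id := n] otherwise [U when c do [S [M id := n]]]]]

S
U
when c do M otherwise U
when c do id := n otherwise U
when c do id := n otherwise when c do S
when c do id := n otherwise when c do M
when c do id := n otherwise when c do id := n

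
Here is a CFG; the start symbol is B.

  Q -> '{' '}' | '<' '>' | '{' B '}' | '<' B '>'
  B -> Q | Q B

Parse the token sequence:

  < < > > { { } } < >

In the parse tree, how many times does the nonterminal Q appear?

5

[B [Q < [B [Q < >]] >] [B [Q { [B [Q { }]] }] [B [Q < >]]]]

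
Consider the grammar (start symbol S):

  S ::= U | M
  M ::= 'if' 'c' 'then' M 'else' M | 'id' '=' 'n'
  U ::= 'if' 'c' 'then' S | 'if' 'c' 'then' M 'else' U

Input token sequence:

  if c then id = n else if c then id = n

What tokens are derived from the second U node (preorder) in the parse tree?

[S [U if c then [M id = n] else [U if c then [S [M id = n]]]]]

if c then id = n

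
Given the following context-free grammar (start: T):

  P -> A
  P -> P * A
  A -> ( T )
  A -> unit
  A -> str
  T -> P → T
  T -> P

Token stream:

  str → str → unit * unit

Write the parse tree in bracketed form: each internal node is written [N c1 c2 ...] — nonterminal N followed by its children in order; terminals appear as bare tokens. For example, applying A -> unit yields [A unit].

[T [P [A str]] → [T [P [A str]] → [T [P [P [A unit]] * [A unit]]]]]

T
P → T
A → T
str → T
str → P → T
str → A → T
str → str → T
str → str → P
str → str → P * A
str → str → A * A
str → str → unit * A
str → str → unit * unit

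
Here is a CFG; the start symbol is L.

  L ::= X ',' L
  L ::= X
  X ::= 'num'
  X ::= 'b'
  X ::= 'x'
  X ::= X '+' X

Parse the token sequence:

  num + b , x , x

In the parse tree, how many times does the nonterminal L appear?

[L [X [X num] + [X b]] , [L [X x] , [L [X x]]]]

3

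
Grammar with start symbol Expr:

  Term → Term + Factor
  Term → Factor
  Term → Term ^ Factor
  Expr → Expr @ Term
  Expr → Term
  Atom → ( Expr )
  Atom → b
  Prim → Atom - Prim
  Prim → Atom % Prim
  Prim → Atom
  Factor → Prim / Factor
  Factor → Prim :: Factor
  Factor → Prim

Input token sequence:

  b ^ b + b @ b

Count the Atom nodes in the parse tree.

[Expr [Expr [Term [Term [Term [Factor [Prim [Atom b]]]] ^ [Factor [Prim [Atom b]]]] + [Factor [Prim [Atom b]]]]] @ [Term [Factor [Prim [Atom b]]]]]

4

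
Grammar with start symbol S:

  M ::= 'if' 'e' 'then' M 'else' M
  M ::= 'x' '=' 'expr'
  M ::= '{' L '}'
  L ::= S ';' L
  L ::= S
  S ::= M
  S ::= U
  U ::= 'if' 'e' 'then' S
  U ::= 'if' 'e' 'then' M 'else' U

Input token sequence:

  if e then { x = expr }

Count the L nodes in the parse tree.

[S [U if e then [S [M { [L [S [M x = expr]]] }]]]]

1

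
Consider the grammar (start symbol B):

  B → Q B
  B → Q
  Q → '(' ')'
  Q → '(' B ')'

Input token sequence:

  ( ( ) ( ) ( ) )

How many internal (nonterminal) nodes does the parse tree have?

8

[B [Q ( [B [Q ( )] [B [Q ( )] [B [Q ( )]]]] )]]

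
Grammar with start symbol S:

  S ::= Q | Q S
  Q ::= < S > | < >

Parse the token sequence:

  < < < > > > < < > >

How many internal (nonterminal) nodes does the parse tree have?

[S [Q < [S [Q < [S [Q < >]] >]] >] [S [Q < [S [Q < >]] >]]]

10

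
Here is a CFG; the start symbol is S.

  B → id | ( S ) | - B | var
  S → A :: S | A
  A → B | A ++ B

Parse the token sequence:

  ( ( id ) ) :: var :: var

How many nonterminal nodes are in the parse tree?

[S [A [B ( [S [A [B ( [S [A [B id]]] )]]] )]] :: [S [A [B var]] :: [S [A [B var]]]]]

15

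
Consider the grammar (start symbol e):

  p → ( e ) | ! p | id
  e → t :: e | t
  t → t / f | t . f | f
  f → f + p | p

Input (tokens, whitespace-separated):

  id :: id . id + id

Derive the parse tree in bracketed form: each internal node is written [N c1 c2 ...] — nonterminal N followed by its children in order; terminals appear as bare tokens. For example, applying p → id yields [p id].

e
t :: e
f :: e
p :: e
id :: e
id :: t
id :: t . f
id :: f . f
id :: p . f
id :: id . f
id :: id . f + p
id :: id . p + p
id :: id . id + p
id :: id . id + id

[e [t [f [p id]]] :: [e [t [t [f [p id]]] . [f [f [p id]] + [p id]]]]]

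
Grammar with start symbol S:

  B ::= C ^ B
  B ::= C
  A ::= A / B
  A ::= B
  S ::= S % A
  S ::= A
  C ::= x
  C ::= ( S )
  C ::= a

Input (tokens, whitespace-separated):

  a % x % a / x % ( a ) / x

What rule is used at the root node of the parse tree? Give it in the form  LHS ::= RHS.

[S [S [S [S [A [B [C a]]]] % [A [B [C x]]]] % [A [A [B [C a]]] / [B [C x]]]] % [A [A [B [C ( [S [A [B [C a]]]] )]]] / [B [C x]]]]

S ::= S % A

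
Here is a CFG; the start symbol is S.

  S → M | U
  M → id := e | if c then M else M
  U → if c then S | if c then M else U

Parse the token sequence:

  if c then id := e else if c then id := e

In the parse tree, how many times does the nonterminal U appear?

2

[S [U if c then [M id := e] else [U if c then [S [M id := e]]]]]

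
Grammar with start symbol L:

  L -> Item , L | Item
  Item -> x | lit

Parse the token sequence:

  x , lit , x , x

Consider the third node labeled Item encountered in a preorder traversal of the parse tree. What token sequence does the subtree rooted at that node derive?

[L [Item x] , [L [Item lit] , [L [Item x] , [L [Item x]]]]]

x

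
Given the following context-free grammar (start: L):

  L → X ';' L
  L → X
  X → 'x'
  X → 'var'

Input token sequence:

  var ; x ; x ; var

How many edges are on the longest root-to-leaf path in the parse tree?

5

[L [X var] ; [L [X x] ; [L [X x] ; [L [X var]]]]]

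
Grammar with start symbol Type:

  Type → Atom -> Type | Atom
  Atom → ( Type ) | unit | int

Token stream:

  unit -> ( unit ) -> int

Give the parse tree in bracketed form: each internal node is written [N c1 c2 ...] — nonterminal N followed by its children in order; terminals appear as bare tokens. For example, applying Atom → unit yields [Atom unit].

Type
Atom -> Type
unit -> Type
unit -> Atom -> Type
unit -> ( Type ) -> Type
unit -> ( Atom ) -> Type
unit -> ( unit ) -> Type
unit -> ( unit ) -> Atom
unit -> ( unit ) -> int

[Type [Atom unit] -> [Type [Atom ( [Type [Atom unit]] )] -> [Type [Atom int]]]]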